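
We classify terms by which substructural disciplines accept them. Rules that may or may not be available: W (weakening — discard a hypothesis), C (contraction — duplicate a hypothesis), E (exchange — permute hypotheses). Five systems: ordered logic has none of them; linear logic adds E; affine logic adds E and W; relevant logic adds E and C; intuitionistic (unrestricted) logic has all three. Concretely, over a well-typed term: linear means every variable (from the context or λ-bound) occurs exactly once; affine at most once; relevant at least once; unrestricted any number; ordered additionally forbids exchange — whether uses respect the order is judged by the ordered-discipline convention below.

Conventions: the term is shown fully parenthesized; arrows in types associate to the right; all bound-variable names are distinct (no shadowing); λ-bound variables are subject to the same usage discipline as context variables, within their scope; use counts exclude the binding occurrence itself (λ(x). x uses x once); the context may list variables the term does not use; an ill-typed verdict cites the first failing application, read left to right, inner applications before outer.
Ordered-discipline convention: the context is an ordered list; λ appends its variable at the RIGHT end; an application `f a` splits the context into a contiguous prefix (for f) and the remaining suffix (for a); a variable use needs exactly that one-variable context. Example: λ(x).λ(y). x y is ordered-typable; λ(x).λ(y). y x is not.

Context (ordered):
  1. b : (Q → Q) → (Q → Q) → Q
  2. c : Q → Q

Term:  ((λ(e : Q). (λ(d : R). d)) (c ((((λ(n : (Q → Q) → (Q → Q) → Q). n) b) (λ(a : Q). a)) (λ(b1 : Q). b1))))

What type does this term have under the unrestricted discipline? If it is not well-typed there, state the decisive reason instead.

term : R → R
usage: b ×1; c ×1; e (bound) ×0; d (bound) ×1; n (bound) ×1; a (bound) ×1; b1 (bound) ×1
uses in reading order: d, c, n, b, a, b1
typing: the term checks, with type R → R
summary: ordered ✗ | linear ✗ | affine ✓ | relevant ✗ | unrestricted ✓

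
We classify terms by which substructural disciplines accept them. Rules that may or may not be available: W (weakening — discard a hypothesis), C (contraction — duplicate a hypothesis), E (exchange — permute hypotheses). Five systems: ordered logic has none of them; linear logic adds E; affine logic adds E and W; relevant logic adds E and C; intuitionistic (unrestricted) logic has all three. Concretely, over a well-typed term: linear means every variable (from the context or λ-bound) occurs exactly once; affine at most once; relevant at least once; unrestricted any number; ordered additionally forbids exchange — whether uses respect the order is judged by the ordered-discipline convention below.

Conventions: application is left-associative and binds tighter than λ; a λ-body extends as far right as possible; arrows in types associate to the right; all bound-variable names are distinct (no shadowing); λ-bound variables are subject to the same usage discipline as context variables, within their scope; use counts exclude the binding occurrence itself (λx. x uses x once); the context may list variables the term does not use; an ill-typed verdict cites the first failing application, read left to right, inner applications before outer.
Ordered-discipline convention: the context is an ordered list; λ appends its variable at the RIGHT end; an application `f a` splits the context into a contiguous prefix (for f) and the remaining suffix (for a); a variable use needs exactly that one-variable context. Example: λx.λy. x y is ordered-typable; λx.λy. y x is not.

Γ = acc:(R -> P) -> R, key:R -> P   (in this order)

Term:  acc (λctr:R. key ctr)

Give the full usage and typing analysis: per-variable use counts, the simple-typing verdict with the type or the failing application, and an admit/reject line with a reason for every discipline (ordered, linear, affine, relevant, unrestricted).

counts: acc=1, key=1, ctr (λ-bound)=1
order of uses: acc, key, ctr
typing: well-typed — term : R
ordered ✓ (one use each (acc, key, ctr); ordered split holds)
linear ✓ (each of acc, key, ctr used exactly once)
affine ✓ (at most one use each (acc, key, ctr))
relevant ✓ (acc, key, ctr: all used, weakening unneeded)
unrestricted ✓ (simply typable at R; W, C, E all held)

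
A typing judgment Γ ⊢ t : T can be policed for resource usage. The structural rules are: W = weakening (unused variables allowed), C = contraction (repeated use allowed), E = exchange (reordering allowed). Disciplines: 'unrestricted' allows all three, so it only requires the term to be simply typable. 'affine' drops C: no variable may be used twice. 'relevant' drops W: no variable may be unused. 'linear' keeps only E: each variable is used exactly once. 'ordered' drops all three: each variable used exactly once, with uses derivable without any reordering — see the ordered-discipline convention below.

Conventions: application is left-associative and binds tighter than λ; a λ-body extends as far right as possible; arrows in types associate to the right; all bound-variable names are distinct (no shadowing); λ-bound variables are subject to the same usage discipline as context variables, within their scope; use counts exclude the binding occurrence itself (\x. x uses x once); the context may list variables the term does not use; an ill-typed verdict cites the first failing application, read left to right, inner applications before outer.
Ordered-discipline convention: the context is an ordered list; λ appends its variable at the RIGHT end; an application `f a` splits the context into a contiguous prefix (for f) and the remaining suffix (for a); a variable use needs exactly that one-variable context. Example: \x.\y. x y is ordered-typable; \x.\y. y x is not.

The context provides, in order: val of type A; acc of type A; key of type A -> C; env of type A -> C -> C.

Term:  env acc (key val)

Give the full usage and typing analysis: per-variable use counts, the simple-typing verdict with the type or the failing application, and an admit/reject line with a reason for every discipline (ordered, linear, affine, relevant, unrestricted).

variable uses: val: 1, acc: 1, key: 1, env: 1
left-to-right use order: env, acc, key, val
typing: the term checks, with type C
ordered: ✗, no contiguous prefix/suffix split fits env, acc, key, val
linear: ✓, exactly-once usage across val, acc, key, env
affine: ✓, val, acc, key, env: no repeats, contraction unneeded
relevant: ✓, every one of val, acc, key, env appears
unrestricted: ✓, type-checks (C) and nothing is barred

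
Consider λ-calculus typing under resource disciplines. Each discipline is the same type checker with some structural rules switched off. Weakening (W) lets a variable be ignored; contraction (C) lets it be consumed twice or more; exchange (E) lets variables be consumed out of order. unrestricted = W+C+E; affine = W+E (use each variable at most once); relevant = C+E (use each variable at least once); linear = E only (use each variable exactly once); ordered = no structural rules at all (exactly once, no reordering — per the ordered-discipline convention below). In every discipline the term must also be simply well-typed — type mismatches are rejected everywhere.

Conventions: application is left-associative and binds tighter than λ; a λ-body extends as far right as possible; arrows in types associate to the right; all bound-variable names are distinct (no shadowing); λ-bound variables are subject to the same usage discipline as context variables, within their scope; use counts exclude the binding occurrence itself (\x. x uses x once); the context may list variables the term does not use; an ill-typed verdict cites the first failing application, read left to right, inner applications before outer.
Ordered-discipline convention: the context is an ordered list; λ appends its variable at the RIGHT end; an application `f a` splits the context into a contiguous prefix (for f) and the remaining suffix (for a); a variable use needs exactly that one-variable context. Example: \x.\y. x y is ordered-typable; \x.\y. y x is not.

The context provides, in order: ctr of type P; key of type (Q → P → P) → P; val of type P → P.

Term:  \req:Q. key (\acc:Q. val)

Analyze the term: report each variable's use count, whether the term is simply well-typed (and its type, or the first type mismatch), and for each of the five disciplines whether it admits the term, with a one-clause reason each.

use counts: ctr=0; key=1; val=1; req (λ-bound)=0; acc (λ-bound)=0
order of uses: key, val
typing: well-typed — term : Q → P
ordered: ✗, ctr, req, acc left unused
linear: ✗, ctr, req, acc left unused
affine: ✓, ctr, key, val, req, acc: no repeats, contraction unneeded
relevant: ✗, ctr, req, acc left unused
unrestricted: ✓, typability at Q → P is all that's needed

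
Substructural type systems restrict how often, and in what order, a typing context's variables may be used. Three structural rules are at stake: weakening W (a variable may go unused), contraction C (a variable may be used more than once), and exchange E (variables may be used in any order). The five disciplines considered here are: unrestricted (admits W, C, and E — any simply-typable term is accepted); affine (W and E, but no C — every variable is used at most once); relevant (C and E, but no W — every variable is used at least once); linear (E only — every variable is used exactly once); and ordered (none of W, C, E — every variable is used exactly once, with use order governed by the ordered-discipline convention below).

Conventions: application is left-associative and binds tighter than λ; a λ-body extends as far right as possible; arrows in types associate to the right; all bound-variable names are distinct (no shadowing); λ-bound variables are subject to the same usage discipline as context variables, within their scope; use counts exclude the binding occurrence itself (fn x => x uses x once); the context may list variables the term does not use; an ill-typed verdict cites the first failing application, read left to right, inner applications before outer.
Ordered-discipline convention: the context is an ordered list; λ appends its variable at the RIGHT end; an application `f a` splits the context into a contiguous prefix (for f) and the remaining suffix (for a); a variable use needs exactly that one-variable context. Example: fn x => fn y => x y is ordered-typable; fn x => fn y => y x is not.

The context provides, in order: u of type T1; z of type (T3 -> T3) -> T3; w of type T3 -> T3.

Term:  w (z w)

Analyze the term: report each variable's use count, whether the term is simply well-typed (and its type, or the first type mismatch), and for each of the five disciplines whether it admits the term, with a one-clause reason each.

use counts: u=0, z=1, w=2
use order (left to right): w, z, w
typing: ✓ — T3
ordered: ✗, w ×2 used more than once (contraction); unused: u — weakening required
linear: ✗, w ×2 used more than once (contraction); unused: u — weakening required
affine: ✗, w ×2 used more than once (contraction)
relevant: ✗, unused: u — weakening required
unrestricted: ✓, well-typed at T3; no restrictions here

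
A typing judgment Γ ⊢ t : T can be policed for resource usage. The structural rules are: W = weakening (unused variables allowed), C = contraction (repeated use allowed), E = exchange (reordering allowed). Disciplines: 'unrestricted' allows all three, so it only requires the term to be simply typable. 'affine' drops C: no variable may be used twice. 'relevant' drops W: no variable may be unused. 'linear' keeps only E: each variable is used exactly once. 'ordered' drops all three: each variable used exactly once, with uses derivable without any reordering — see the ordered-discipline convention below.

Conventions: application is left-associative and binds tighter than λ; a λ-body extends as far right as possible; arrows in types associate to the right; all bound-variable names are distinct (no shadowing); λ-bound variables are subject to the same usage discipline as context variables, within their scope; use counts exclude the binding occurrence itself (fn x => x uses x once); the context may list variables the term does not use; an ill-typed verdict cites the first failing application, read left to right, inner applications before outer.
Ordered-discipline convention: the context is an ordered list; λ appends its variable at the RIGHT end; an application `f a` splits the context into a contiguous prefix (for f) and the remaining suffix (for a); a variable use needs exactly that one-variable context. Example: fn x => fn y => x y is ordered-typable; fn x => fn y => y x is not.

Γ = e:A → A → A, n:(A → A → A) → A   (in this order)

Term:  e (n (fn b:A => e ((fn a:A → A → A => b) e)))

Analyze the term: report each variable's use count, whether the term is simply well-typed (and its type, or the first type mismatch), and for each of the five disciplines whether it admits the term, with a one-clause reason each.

use counts: e=3; n=1; b [bound]=1; a [bound]=0
uses in reading order: e, n, e, b, e
typing: well-typed — term : A → A
ordered ✗ (needs contraction — e ×3; needs weakening: a unused)
linear ✗ (needs contraction — e ×3; needs weakening: a unused)
affine ✗ (needs contraction — e ×3)
relevant ✗ (needs weakening: a unused)
unrestricted ✓ (well-typed at A → A; no restrictions here)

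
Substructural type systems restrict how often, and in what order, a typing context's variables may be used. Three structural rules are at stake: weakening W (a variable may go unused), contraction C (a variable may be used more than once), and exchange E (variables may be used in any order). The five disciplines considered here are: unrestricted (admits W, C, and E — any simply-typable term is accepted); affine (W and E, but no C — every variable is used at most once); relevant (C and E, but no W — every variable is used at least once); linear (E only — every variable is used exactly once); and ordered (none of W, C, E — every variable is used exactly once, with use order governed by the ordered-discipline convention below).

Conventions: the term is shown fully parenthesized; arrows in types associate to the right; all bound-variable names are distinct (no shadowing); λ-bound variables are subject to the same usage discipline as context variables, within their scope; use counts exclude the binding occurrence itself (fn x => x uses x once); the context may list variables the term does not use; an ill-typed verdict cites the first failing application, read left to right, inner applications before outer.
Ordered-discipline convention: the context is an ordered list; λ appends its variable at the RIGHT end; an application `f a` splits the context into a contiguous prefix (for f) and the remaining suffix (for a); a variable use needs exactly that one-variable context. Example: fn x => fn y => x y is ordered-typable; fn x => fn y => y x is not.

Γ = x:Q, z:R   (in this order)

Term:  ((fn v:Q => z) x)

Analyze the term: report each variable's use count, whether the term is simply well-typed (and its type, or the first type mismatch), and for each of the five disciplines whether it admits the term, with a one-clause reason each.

usage: x ×1, z ×1, v [bound] ×0
order of uses: z, x
typing: ✓ — R
ordered ✗ (unused: v — weakening required)
linear ✗ (unused: v — weakening required)
affine ✓ (none of x, z, v used more than once)
relevant ✗ (unused: v — weakening required)
unrestricted ✓ (type-checks (R) and nothing is barred)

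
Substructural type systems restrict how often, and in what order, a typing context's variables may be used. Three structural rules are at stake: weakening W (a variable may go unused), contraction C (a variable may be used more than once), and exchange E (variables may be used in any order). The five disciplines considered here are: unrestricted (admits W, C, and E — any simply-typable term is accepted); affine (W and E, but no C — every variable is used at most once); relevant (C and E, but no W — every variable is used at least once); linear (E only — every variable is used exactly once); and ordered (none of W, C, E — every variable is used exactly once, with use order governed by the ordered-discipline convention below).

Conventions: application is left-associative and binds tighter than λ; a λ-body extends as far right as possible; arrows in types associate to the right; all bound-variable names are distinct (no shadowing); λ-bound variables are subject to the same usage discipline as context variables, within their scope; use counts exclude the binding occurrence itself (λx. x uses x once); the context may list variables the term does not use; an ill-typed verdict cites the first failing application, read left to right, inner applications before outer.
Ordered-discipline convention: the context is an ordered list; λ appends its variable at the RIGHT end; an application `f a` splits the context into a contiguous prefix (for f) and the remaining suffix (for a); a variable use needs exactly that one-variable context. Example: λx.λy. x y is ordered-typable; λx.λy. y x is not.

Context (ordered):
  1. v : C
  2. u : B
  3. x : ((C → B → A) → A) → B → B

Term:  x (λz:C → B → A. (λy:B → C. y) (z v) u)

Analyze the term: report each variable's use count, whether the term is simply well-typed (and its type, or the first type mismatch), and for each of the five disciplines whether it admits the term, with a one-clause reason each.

variable uses: v: 1×, u: 1×, x: 1×, z [bound]: 1×, y [bound]: 1×
left-to-right use order: x, y, z, v, u
typing: ill-typed: argument of type B → A where B → C is required
ordered: ✗, the type mismatch rejects it
linear: ✗, not simply typable
affine: ✗, fails simple typing
relevant: ✗, a type mismatch blocks all five
unrestricted: ✗, the type mismatch rejects it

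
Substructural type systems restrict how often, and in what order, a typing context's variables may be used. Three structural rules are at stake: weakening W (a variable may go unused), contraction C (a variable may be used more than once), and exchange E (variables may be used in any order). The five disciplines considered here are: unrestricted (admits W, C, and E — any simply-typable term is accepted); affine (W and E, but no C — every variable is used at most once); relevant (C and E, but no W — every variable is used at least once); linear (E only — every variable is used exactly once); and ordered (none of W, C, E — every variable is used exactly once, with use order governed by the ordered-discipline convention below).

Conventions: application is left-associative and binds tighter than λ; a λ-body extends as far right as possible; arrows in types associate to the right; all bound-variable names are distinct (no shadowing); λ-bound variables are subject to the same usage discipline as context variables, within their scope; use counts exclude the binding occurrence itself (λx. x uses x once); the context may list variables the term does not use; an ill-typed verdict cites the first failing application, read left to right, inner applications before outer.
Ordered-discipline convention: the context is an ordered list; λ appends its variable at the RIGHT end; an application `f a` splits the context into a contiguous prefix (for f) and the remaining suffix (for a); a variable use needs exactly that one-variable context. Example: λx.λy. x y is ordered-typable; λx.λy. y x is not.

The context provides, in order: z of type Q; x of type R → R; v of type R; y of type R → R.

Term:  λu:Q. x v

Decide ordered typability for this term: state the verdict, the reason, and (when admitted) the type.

no — z, y, u never used (weakening)
use counts: z: 0, x: 1, v: 1, y: 0, u (bound): 0
uses in reading order: x, v
typing: well-typed at Q → R
all disciplines: ordered ✗ | linear ✗ | affine ✓ | relevant ✗ | unrestricted ✓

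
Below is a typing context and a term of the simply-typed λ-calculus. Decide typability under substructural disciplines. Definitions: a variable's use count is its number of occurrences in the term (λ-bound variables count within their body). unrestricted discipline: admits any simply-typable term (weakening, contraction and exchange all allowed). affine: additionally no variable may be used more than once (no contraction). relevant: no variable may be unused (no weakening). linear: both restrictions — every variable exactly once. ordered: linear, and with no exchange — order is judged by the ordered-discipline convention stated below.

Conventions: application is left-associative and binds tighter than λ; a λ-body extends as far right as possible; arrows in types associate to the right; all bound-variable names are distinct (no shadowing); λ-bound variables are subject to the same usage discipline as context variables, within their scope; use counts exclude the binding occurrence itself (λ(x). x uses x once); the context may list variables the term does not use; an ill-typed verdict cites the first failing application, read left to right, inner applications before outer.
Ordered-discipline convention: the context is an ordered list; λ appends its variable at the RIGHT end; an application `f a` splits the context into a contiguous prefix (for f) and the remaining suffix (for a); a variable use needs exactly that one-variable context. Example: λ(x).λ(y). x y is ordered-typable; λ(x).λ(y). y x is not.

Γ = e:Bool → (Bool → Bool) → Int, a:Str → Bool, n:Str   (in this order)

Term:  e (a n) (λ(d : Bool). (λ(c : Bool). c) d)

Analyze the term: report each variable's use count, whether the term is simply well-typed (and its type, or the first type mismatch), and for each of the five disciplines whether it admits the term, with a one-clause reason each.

usage: e ×1; a ×1; n ×1; d (λ-bound) ×1; c (λ-bound) ×1
use order (left to right): e, a, n, c, d
typing: well-typed — term : Int
ordered ✓ (e, a, n, d, c: once each, no exchange needed)
linear ✓ (e, a, n, d, c: one use apiece)
affine ✓ (e, a, n, d, c: no repeats, contraction unneeded)
relevant ✓ (at least one use each (e, a, n, d, c))
unrestricted ✓ (well-typed at Int; no restrictions here)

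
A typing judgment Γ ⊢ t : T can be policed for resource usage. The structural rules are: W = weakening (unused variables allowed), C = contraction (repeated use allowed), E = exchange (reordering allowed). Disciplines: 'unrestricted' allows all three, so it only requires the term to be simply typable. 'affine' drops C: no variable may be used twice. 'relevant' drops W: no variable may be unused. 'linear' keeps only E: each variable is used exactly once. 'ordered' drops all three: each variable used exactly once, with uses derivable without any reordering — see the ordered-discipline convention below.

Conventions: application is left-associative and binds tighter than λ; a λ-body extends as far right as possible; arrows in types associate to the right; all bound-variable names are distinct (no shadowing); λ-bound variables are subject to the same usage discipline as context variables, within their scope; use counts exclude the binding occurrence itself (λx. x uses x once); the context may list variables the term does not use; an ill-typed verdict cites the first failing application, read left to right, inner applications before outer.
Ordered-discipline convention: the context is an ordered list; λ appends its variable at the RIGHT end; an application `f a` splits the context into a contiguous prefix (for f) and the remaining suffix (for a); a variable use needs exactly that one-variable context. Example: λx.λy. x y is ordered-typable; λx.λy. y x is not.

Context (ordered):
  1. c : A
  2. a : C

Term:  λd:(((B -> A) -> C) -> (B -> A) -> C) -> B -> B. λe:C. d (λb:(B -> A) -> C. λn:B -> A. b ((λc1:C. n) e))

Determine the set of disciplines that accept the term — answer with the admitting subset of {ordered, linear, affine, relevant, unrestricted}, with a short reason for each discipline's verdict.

admitting disciplines: affine, unrestricted
use counts: c ×0, a ×0, d [bound] ×1, e [bound] ×1, b [bound] ×1, n [bound] ×1, c1 [bound] ×0
uses in reading order: d, b, n, e
typing: well-typed — term : ((((B -> A) -> C) -> (B -> A) -> C) -> B -> B) -> C -> B -> B
ordered: ✗ — c, a, c1 left unused
linear: ✗ — c, a, c1 left unused
affine: ✓ — none of c, a, d, e, b, n, c1 used more than once
relevant: ✗ — c, a, c1 left unused
unrestricted: ✓ — simply typable at ((((B -> A) -> C) -> (B -> A) -> C) -> B -> B) -> C -> B -> B; W, C, E all held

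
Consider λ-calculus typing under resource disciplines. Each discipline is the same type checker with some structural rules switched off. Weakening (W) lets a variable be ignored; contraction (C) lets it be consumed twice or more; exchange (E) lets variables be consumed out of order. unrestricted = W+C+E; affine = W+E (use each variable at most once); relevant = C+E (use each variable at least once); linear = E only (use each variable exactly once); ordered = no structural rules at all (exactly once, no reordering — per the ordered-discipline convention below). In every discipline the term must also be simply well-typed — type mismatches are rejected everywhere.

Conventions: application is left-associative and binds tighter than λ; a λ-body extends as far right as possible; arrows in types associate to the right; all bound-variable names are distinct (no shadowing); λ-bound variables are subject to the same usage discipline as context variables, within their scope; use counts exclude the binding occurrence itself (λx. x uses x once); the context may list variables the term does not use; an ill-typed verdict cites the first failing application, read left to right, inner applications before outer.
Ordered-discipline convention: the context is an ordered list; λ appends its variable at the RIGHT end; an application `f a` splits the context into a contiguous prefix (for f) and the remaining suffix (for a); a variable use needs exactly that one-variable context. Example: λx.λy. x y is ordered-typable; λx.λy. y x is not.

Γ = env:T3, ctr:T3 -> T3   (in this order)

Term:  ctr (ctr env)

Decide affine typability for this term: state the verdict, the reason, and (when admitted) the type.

no — uses contraction: ctr ×2
counts: env: 1×; ctr: 2×
order of uses: ctr, ctr, env
typing: well-typed — term : T3
per-discipline verdicts: ordered ✗ · linear ✗ · affine ✗ · relevant ✓ · unrestricted ✓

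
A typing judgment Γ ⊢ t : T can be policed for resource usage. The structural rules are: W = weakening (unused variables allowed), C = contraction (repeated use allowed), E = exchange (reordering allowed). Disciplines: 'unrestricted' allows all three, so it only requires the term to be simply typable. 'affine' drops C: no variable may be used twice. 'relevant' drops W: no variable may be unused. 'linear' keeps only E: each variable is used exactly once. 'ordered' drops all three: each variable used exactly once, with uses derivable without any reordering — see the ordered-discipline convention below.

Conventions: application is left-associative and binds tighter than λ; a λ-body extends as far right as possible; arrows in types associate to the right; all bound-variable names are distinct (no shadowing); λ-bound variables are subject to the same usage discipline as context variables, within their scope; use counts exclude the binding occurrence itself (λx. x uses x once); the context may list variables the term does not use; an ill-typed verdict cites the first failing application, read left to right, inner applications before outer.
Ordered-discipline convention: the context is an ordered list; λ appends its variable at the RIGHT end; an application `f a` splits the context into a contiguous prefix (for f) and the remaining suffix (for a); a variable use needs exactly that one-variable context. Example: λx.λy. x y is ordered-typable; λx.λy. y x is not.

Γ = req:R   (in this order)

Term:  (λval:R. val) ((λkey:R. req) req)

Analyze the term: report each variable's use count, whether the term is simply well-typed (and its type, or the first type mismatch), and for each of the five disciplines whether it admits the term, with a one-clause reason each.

usage: req ×2, val (λ-bound) ×1, key (λ-bound) ×0
order of uses: val, req, req
typing: ✓ — R
ordered ✗ (uses contraction: req ×2; unused: key — weakening required)
linear ✗ (uses contraction: req ×2; unused: key — weakening required)
affine ✗ (uses contraction: req ×2)
relevant ✗ (unused: key — weakening required)
unrestricted ✓ (type-checks (R) and nothing is barred)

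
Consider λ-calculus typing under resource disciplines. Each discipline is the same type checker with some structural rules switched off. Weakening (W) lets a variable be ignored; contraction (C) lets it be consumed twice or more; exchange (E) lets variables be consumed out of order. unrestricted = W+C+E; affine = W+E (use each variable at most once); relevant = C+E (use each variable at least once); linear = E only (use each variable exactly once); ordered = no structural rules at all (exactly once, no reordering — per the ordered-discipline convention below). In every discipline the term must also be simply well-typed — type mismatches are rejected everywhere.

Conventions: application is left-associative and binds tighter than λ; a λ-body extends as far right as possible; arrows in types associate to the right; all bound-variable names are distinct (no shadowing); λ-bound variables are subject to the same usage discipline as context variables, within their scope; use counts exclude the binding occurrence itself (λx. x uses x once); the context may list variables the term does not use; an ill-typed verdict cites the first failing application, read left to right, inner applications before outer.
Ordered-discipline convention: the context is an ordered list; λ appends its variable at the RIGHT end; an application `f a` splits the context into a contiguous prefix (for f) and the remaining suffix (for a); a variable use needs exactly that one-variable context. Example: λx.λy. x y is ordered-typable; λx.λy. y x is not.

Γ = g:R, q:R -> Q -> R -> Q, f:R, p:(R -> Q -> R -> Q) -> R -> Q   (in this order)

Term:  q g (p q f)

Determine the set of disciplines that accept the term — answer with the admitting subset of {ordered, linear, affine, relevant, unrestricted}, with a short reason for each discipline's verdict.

admitted by: relevant, unrestricted
use counts: g: 1; q: 2; f: 1; p: 1
use order (left to right): q, g, p, q, f
typing: well-typed — term : R -> Q
ordered ✗ (needs contraction — q ×2)
linear ✗ (needs contraction — q ×2)
affine ✗ (needs contraction — q ×2)
relevant ✓ (none of g, q, f, p goes unused)
unrestricted ✓ (type-checks (R -> Q) and nothing is barred)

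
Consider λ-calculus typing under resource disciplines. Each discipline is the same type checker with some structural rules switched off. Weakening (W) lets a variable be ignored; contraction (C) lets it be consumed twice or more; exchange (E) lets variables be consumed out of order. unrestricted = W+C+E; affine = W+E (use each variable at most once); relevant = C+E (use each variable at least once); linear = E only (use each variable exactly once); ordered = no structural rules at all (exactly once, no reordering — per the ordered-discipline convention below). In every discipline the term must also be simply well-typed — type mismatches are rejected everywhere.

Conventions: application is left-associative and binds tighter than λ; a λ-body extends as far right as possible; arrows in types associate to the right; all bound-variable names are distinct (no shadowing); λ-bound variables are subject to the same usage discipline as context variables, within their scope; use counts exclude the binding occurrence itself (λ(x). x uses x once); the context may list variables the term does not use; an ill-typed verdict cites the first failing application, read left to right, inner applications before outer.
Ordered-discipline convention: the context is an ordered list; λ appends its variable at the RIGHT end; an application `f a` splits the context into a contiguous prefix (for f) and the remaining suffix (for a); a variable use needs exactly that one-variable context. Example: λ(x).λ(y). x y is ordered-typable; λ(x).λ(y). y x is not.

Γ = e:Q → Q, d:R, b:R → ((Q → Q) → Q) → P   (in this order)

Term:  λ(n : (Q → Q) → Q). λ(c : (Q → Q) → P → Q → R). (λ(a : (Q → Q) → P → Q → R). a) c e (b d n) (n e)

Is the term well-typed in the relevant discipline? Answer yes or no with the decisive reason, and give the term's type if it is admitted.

yes — none of e, d, b, n, c, a goes unused; term : ((Q → Q) → Q) → ((Q → Q) → P → Q → R) → R
counts: e: 2×; d: 1×; b: 1×; n (λ-bound): 2×; c (λ-bound): 1×; a (λ-bound): 1×
left-to-right use order: a, c, e, b, d, n, n, e
typing: well-typed at ((Q → Q) → Q) → ((Q → Q) → P → Q → R) → R
across the five disciplines: ordered ✗ · linear ✗ · affine ✗ · relevant ✓ · unrestricted ✓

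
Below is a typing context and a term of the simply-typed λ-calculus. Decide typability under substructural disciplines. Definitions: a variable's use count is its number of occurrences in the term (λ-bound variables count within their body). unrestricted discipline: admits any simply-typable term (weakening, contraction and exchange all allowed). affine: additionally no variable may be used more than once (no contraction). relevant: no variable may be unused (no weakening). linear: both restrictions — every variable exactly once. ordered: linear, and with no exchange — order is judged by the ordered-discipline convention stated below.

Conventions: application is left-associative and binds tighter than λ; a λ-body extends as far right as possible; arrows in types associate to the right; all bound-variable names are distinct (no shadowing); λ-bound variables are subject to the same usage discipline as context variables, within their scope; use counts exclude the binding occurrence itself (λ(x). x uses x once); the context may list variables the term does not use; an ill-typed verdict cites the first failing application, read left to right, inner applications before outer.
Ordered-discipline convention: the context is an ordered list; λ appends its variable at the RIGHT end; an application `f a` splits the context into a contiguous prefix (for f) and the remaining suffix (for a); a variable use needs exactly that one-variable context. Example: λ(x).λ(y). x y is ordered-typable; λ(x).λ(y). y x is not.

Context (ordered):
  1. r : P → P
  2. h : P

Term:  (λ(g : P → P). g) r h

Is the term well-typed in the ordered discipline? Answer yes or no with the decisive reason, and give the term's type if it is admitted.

yes — single-use (r, h, g), ordered derivation ok; term : P
variable uses: r=1, h=1, g (λ-bound)=1
use order (left to right): g, r, h
typing: the term checks, with type P
all disciplines: ordered ✓; linear ✓; affine ✓; relevant ✓; unrestricted ✓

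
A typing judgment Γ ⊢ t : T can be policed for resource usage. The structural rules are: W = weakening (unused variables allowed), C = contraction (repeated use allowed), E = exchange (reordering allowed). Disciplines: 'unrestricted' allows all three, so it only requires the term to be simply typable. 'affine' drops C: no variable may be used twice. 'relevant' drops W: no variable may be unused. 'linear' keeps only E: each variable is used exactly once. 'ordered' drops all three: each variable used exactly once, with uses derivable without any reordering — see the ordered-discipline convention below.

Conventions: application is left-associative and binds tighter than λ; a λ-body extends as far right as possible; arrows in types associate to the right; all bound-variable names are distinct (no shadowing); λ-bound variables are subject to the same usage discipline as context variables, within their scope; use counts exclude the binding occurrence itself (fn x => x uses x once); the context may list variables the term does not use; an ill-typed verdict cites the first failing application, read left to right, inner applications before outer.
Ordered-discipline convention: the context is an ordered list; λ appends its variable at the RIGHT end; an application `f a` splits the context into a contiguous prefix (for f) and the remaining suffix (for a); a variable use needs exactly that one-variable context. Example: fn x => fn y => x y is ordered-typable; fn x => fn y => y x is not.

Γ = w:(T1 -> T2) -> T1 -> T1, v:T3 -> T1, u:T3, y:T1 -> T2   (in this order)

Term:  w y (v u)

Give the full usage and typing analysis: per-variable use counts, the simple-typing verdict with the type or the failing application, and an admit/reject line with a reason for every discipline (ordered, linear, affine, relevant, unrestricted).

use counts: w=1, v=1, u=1, y=1
uses in reading order: w, y, v, u
typing: ✓ — T1
ordered: ✗, no ordered split (uses run w, y, v, u)
linear: ✓, w, v, u, y: one use apiece
affine: ✓, no duplicate uses among w, v, u, y
relevant: ✓, w, v, u, y: all used, weakening unneeded
unrestricted: ✓, type-checks (T1) and nothing is barred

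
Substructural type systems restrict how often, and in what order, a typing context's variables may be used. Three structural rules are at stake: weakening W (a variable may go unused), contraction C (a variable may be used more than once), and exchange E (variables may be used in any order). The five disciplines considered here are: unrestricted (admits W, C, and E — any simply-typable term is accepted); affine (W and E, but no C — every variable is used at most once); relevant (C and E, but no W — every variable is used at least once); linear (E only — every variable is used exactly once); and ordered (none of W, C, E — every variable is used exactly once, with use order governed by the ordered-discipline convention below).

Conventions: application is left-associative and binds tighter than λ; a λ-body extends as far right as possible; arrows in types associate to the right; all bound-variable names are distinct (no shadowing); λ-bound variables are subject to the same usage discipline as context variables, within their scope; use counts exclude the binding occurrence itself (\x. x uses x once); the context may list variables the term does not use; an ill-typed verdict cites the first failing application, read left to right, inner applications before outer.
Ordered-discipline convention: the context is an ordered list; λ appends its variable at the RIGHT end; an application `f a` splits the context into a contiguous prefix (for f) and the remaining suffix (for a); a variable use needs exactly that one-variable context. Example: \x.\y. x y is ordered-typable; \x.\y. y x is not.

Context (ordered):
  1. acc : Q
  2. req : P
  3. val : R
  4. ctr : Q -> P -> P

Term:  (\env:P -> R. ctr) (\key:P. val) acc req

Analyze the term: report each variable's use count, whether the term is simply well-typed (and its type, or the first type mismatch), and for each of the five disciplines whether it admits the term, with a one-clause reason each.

use counts: acc: 1×, req: 1×, val: 1×, ctr: 1×, env (λ-bound): 0×, key (λ-bound): 0×
left-to-right use order: ctr, val, acc, req
typing: the term checks, with type P
ordered: ✗ — needs weakening: env, key unused
linear: ✗ — needs weakening: env, key unused
affine: ✓ — acc, req, val, ctr, env, key: no repeats, contraction unneeded
relevant: ✗ — needs weakening: env, key unused
unrestricted: ✓ — typability at P is all that's needed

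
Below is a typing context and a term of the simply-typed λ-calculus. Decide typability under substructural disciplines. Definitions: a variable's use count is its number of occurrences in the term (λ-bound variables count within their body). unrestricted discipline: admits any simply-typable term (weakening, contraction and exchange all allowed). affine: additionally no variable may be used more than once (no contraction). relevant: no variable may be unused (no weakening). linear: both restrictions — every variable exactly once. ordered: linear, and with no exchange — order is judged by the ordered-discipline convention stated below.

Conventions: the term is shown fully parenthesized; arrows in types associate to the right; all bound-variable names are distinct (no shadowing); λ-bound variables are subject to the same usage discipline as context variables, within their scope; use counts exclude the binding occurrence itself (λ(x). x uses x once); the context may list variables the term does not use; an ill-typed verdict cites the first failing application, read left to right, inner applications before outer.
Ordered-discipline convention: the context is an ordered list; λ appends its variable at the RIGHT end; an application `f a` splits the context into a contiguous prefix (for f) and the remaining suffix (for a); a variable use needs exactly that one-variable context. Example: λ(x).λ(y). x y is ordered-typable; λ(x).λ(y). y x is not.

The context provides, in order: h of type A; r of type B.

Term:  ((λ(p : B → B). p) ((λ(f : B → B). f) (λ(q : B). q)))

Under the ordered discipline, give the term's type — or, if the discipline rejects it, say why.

not well-typed under ordered — h, r left unused
counts: h: 0×, r: 0×, p (λ-bound): 1×, f (λ-bound): 1×, q (λ-bound): 1×
order of uses: p, f, q
typing: well-typed — term : B → B
across the five disciplines: ordered ✗ | linear ✗ | affine ✓ | relevant ✗ | unrestricted ✓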